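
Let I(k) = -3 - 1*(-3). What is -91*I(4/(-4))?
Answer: 0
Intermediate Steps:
I(k) = 0 (I(k) = -3 + 3 = 0)
-91*I(4/(-4)) = -91*0 = 0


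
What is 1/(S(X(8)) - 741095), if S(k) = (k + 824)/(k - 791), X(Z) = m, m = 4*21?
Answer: -707/523955073 ≈ -1.3494e-6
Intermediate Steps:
m = 84
X(Z) = 84
S(k) = (824 + k)/(-791 + k)
1/(S(X(8)) - 741095) = 1/((824 + 84)/(-791 + 84) - 741095) = 1/(908/(-707) - 741095) = 1/(-1/707*908 - 741095) = 1/(-908/707 - 741095) = 1/(-523955073/707) = -707/523955073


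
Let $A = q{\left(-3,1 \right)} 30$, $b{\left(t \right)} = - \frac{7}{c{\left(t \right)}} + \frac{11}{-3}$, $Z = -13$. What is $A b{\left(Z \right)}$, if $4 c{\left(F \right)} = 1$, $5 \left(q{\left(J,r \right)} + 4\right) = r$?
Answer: $3610$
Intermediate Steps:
$q{\left(J,r \right)} = -4 + \frac{r}{5}$
$c{\left(F \right)} = \frac{1}{4}$ ($c{\left(F \right)} = \frac{1}{4} \cdot 1 = \frac{1}{4}$)
$b{\left(t \right)} = - \frac{95}{3}$ ($b{\left(t \right)} = - 7 \frac{1}{\frac{1}{4}} + \frac{11}{-3} = \left(-7\right) 4 + 11 \left(- \frac{1}{3}\right) = -28 - \frac{11}{3} = - \frac{95}{3}$)
$A = -114$ ($A = \left(-4 + \frac{1}{5} \cdot 1\right) 30 = \left(-4 + \frac{1}{5}\right) 30 = \left(- \frac{19}{5}\right) 30 = -114$)
$A b{\left(Z \right)} = \left(-114\right) \left(- \frac{95}{3}\right) = 3610$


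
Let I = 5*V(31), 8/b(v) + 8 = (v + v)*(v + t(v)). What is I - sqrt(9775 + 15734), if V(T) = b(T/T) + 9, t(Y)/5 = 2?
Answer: 335/7 - sqrt(25509) ≈ -111.86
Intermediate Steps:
t(Y) = 10 (t(Y) = 5*2 = 10)
b(v) = 8/(-8 + 2*v*(10 + v)) (b(v) = 8/(-8 + (v + v)*(v + 10)) = 8/(-8 + (2*v)*(10 + v)) = 8/(-8 + 2*v*(10 + v)))
V(T) = 67/7 (V(T) = 4/(-4 + (T/T)**2 + 10*(T/T)) + 9 = 4/(-4 + 1**2 + 10*1) + 9 = 4/(-4 + 1 + 10) + 9 = 4/7 + 9 = 67/7)
I = 335/7 (I = 5*(67/7) = 335/7 ≈ 47.857)
I - sqrt(9775 + 15734) = 335/7 - sqrt(9775 + 15734) = 335/7 - sqrt(25509)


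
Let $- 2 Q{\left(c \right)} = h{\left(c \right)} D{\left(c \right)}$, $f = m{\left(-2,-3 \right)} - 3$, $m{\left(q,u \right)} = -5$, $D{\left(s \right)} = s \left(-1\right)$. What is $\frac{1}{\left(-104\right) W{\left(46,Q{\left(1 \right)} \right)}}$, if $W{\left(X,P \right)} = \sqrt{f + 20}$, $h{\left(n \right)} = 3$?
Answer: $- \frac{\sqrt{3}}{624} \approx -0.0027757$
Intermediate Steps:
$D{\left(s \right)} = - s$
$f = -8$ ($f = -5 - 3 = -8$)
$Q{\left(c \right)} = \frac{3 c}{2}$ ($Q{\left(c \right)} = - \frac{3 \left(- c\right)}{2} = - \frac{\left(-3\right) c}{2} = \frac{3 c}{2}$)
$W{\left(X,P \right)} = 2 \sqrt{3}$ ($W{\left(X,P \right)} = \sqrt{-8 + 20} = \sqrt{12} = 2 \sqrt{3}$)
$\frac{1}{\left(-104\right) W{\left(46,Q{\left(1 \right)} \right)}} = \frac{1}{\left(-104\right) 2 \sqrt{3}} = \frac{1}{\left(-208\right) \sqrt{3}} = - \frac{\sqrt{3}}{624}$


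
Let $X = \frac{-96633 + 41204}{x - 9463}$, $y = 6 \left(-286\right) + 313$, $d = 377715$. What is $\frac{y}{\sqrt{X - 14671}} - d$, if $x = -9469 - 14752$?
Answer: $-377715 + \frac{2806 i \sqrt{4161005867235}}{494122535} \approx -3.7772 \cdot 10^{5} + 11.584 i$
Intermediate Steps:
$x = -24221$ ($x = -9469 - 14752 = -24221$)
$y = -1403$ ($y = -1716 + 313 = -1403$)
$X = \frac{55429}{33684}$ ($X = \frac{-96633 + 41204}{-24221 - 9463} = - \frac{55429}{-33684} = \left(-55429\right) \left(- \frac{1}{33684}\right) = \frac{55429}{33684} \approx 1.6456$)
$\frac{y}{\sqrt{X - 14671}} - d = - \frac{1403}{\sqrt{\frac{55429}{33684} - 14671}} - 377715 = - \frac{1403}{\sqrt{- \frac{494122535}{33684}}} - 377715 = - \frac{1403}{\frac{1}{16842} i \sqrt{4161005867235}} - 377715 = - 1403 \left(- \frac{2 i \sqrt{4161005867235}}{494122535}\right) - 377715 = \frac{2806 i \sqrt{4161005867235}}{494122535} - 377715 = -377715 + \frac{2806 i \sqrt{4161005867235}}{494122535}$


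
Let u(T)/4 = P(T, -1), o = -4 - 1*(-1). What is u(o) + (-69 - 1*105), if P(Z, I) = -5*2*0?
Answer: -174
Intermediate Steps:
o = -3 (o = -4 + 1 = -3)
P(Z, I) = 0 (P(Z, I) = -10*0 = 0)
u(T) = 0 (u(T) = 4*0 = 0)
u(o) + (-69 - 1*105) = 0 + (-69 - 1*105) = 0 + (-69 - 105) = 0 - 174 = -174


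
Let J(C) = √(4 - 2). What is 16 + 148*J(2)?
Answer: 16 + 148*√2 ≈ 225.30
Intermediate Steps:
J(C) = √2
16 + 148*J(2) = 16 + 148*√2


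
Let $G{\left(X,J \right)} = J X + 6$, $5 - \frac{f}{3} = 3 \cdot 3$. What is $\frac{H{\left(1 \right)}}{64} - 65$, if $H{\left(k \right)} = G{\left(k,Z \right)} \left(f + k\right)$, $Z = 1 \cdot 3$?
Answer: $- \frac{4259}{64} \approx -66.547$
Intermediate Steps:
$f = -12$ ($f = 15 - 3 \cdot 3 \cdot 3 = 15 - 27 = -12$)
$Z = 3$
$G{\left(X,J \right)} = 6 + J X$
$H{\left(k \right)} = \left(-12 + k\right) \left(6 + 3 k\right)$ ($H{\left(k \right)} = \left(6 + 3 k\right) \left(-12 + k\right) = \left(-12 + k\right) \left(6 + 3 k\right)$)
$\frac{H{\left(1 \right)}}{64} - 65 = \frac{3 \left(-12 + 1\right) \left(2 + 1\right)}{64} - 65 = 3 \left(-11\right) 3 \cdot \frac{1}{64} - 65 = \left(-99\right) \frac{1}{64} - 65 = - \frac{99}{64} - 65 = - \frac{4259}{64}$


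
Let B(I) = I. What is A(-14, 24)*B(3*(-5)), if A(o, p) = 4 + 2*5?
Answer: -210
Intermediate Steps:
A(o, p) = 14 (A(o, p) = 4 + 10 = 14)
A(-14, 24)*B(3*(-5)) = 14*(3*(-5)) = 14*(-15) = -210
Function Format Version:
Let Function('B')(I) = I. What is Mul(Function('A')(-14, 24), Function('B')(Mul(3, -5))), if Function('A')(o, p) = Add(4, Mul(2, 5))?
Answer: -210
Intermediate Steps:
Function('A')(o, p) = 14 (Function('A')(o, p) = Add(4, 10) = 14)
Mul(Function('A')(-14, 24), Function('B')(Mul(3, -5))) = Mul(14, Mul(3, -5)) = Mul(14, -15) = -210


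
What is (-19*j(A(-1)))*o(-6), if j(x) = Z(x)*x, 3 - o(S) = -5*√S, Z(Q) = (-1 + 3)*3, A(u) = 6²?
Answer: -12312 - 20520*I*√6 ≈ -12312.0 - 50264.0*I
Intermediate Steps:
A(u) = 36
Z(Q) = 6 (Z(Q) = 2*3 = 6)
o(S) = 3 + 5*√S (o(S) = 3 - (-5)*√S = 3 + 5*√S)
j(x) = 6*x
(-19*j(A(-1)))*o(-6) = (-114*36)*(3 + 5*√(-6)) = (-19*216)*(3 + 5*(I*√6)) = -4104*(3 + 5*I*√6) = -12312 - 20520*I*√6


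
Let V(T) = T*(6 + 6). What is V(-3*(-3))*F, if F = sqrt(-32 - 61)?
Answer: 108*I*sqrt(93) ≈ 1041.5*I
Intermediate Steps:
F = I*sqrt(93) (F = sqrt(-93) = I*sqrt(93) ≈ 9.6436*I)
V(T) = 12*T (V(T) = T*12 = 12*T)
V(-3*(-3))*F = (12*(-3*(-3)))*(I*sqrt(93)) = (12*(-1*(-9)))*(I*sqrt(93)) = (12*9)*(I*sqrt(93)) = 108*(I*sqrt(93)) = 108*I*sqrt(93)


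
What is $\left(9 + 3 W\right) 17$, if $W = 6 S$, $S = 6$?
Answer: $1989$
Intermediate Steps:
$W = 36$ ($W = 6 \cdot 6 = 36$)
$\left(9 + 3 W\right) 17 = \left(9 + 3 \cdot 36\right) 17 = \left(9 + 108\right) 17 = 117 \cdot 17 = 1989$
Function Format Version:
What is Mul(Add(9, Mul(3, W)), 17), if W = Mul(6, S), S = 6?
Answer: 1989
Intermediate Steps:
W = 36 (W = Mul(6, 6) = 36)
Mul(Add(9, Mul(3, W)), 17) = Mul(Add(9, Mul(3, 36)), 17) = Mul(Add(9, 108), 17) = Mul(117, 17) = 1989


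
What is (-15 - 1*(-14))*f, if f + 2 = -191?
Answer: 193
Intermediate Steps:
f = -193 (f = -2 - 191 = -193)
(-15 - 1*(-14))*f = (-15 - 1*(-14))*(-193) = (-15 + 14)*(-193) = -1*(-193) = 193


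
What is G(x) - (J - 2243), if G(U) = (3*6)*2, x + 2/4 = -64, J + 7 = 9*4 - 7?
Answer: 2257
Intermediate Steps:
J = 22 (J = -7 + (9*4 - 7) = -7 + (36 - 7) = -7 + 29 = 22)
x = -129/2 (x = -1/2 - 64 = -129/2 ≈ -64.500)
G(U) = 36 (G(U) = 18*2 = 36)
G(x) - (J - 2243) = 36 - (22 - 2243) = 36 - 1*(-2221) = 36 + 2221 = 2257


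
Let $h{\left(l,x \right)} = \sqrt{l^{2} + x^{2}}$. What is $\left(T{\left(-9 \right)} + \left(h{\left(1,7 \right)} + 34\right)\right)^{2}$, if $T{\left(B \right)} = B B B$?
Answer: $483075 - 6950 \sqrt{2} \approx 4.7325 \cdot 10^{5}$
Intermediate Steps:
$T{\left(B \right)} = B^{3}$ ($T{\left(B \right)} = B^{2} B = B^{3}$)
$\left(T{\left(-9 \right)} + \left(h{\left(1,7 \right)} + 34\right)\right)^{2} = \left(\left(-9\right)^{3} + \left(\sqrt{1^{2} + 7^{2}} + 34\right)\right)^{2} = \left(-729 + \left(\sqrt{1 + 49} + 34\right)\right)^{2} = \left(-729 + \left(\sqrt{50} + 34\right)\right)^{2} = \left(-729 + \left(5 \sqrt{2} + 34\right)\right)^{2} = \left(-729 + \left(34 + 5 \sqrt{2}\right)\right)^{2} = \left(-695 + 5 \sqrt{2}\right)^{2}$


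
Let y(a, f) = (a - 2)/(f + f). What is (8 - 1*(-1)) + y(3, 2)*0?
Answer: 9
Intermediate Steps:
y(a, f) = (-2 + a)/(2*f) (y(a, f) = (-2 + a)/((2*f)) = (-2 + a)*(1/(2*f)) = (-2 + a)/(2*f))
(8 - 1*(-1)) + y(3, 2)*0 = (8 - 1*(-1)) + ((½)*(-2 + 3)/2)*0 = (8 + 1) + ((½)*(½)*1)*0 = 9 + (¼)*0 = 9 + 0 = 9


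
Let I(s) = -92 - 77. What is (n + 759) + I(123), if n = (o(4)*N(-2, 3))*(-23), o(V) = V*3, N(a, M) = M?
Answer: -238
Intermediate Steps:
I(s) = -169
o(V) = 3*V
n = -828 (n = ((3*4)*3)*(-23) = (12*3)*(-23) = 36*(-23) = -828)
(n + 759) + I(123) = (-828 + 759) - 169 = -69 - 169 = -238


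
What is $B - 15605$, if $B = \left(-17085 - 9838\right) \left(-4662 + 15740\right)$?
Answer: $-298268599$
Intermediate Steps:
$B = -298252994$ ($B = \left(-26923\right) 11078 = -298252994$)
$B - 15605 = -298252994 - 15605 = -298268599$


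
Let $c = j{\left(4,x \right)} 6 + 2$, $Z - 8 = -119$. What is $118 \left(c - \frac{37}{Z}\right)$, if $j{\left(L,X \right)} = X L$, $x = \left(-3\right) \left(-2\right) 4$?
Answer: $\frac{204730}{3} \approx 68243.0$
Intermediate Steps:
$Z = -111$ ($Z = 8 - 119 = -111$)
$x = 24$ ($x = 6 \cdot 4 = 24$)
$j{\left(L,X \right)} = L X$
$c = 578$ ($c = 4 \cdot 24 \cdot 6 + 2 = 96 \cdot 6 + 2 = 576 + 2 = 578$)
$118 \left(c - \frac{37}{Z}\right) = 118 \left(578 - \frac{37}{-111}\right) = 118 \left(578 - - \frac{1}{3}\right) = 118 \left(578 + \frac{1}{3}\right) = 118 \cdot \frac{1735}{3} = \frac{204730}{3}$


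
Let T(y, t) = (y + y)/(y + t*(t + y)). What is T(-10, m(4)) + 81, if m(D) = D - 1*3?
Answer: 1559/19 ≈ 82.053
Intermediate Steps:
m(D) = -3 + D (m(D) = D - 3 = -3 + D)
T(y, t) = 2*y/(y + t*(t + y)) (T(y, t) = (2*y)/(y + t*(t + y)) = 2*y/(y + t*(t + y)))
T(-10, m(4)) + 81 = 2*(-10)/(-10 + (-3 + 4)² + (-3 + 4)*(-10)) + 81 = 2*(-10)/(-10 + 1² + 1*(-10)) + 81 = 2*(-10)/(-10 + 1 - 10) + 81 = 2*(-10)/(-19) + 81 = 2*(-10)*(-1/19) + 81 = 20/19 + 81 = 1559/19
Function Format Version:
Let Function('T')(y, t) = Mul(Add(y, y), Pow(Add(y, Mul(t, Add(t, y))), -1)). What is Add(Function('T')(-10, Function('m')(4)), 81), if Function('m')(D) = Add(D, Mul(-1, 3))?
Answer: Rational(1559, 19) ≈ 82.053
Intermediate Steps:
Function('m')(D) = Add(-3, D) (Function('m')(D) = Add(D, -3) = Add(-3, D))
Function('T')(y, t) = Mul(2, y, Pow(Add(y, Mul(t, Add(t, y))), -1)) (Function('T')(y, t) = Mul(Mul(2, y), Pow(Add(y, Mul(t, Add(t, y))), -1)) = Mul(2, y, Pow(Add(y, Mul(t, Add(t, y))), -1)))
Add(Function('T')(-10, Function('m')(4)), 81) = Add(Mul(2, -10, Pow(Add(-10, Pow(Add(-3, 4), 2), Mul(Add(-3, 4), -10)), -1)), 81) = Add(Mul(2, -10, Pow(Add(-10, Pow(1, 2), Mul(1, -10)), -1)), 81) = Add(Mul(2, -10, Pow(Add(-10, 1, -10), -1)), 81) = Add(Mul(2, -10, Pow(-19, -1)), 81) = Add(Mul(2, -10, Rational(-1, 19)), 81) = Add(Rational(20, 19), 81) = Rational(1559, 19)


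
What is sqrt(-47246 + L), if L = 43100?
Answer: I*sqrt(4146) ≈ 64.389*I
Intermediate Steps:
sqrt(-47246 + L) = sqrt(-47246 + 43100) = sqrt(-4146) = I*sqrt(4146)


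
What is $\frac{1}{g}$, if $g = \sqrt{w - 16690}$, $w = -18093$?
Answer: $- \frac{i \sqrt{34783}}{34783} \approx - 0.0053619 i$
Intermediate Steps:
$g = i \sqrt{34783}$ ($g = \sqrt{-18093 - 16690} = \sqrt{-34783} = i \sqrt{34783} \approx 186.5 i$)
$\frac{1}{g} = \frac{1}{i \sqrt{34783}} = - \frac{i \sqrt{34783}}{34783}$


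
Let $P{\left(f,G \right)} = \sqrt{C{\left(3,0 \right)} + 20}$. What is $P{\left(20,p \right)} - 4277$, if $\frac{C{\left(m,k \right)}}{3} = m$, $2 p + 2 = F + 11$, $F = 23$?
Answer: $-4277 + \sqrt{29} \approx -4271.6$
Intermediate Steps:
$p = 16$ ($p = -1 + \frac{23 + 11}{2} = -1 + \frac{1}{2} \cdot 34 = -1 + 17 = 16$)
$C{\left(m,k \right)} = 3 m$
$P{\left(f,G \right)} = \sqrt{29}$ ($P{\left(f,G \right)} = \sqrt{3 \cdot 3 + 20} = \sqrt{9 + 20} = \sqrt{29}$)
$P{\left(20,p \right)} - 4277 = \sqrt{29} - 4277 = -4277 + \sqrt{29}$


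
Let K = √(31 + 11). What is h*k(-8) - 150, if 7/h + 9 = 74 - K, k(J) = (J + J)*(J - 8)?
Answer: -510970/4183 + 1792*√42/4183 ≈ -119.38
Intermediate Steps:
K = √42 ≈ 6.4807
k(J) = 2*J*(-8 + J) (k(J) = (2*J)*(-8 + J) = 2*J*(-8 + J))
h = 7/(65 - √42) (h = 7/(-9 + (74 - √42)) = 7/(65 - √42) ≈ 0.11962)
h*k(-8) - 150 = (455/4183 + 7*√42/4183)*(2*(-8)*(-8 - 8)) - 150 = (455/4183 + 7*√42/4183)*(2*(-8)*(-16)) - 150 = (455/4183 + 7*√42/4183)*256 - 150 = (116480/4183 + 1792*√42/4183) - 150 = -510970/4183 + 1792*√42/4183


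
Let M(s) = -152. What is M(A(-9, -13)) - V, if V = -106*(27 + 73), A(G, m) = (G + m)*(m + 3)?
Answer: 10448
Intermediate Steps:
A(G, m) = (3 + m)*(G + m) (A(G, m) = (G + m)*(3 + m) = (3 + m)*(G + m))
V = -10600 (V = -106*100 = -10600)
M(A(-9, -13)) - V = -152 - 1*(-10600) = -152 + 10600 = 10448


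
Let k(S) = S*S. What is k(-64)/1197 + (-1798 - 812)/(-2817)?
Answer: 1629178/374661 ≈ 4.3484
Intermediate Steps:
k(S) = S²
k(-64)/1197 + (-1798 - 812)/(-2817) = (-64)²/1197 + (-1798 - 812)/(-2817) = 4096*(1/1197) - 2610*(-1/2817) = 4096/1197 + 290/313 = 1629178/374661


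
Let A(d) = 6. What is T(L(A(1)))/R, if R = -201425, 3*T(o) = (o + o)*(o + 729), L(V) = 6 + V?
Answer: -5928/201425 ≈ -0.029430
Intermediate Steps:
T(o) = 2*o*(729 + o)/3 (T(o) = ((o + o)*(o + 729))/3 = ((2*o)*(729 + o))/3 = (2*o*(729 + o))/3 = 2*o*(729 + o)/3)
T(L(A(1)))/R = (2*(6 + 6)*(729 + (6 + 6))/3)/(-201425) = ((⅔)*12*(729 + 12))*(-1/201425) = ((⅔)*12*741)*(-1/201425) = 5928*(-1/201425) = -5928/201425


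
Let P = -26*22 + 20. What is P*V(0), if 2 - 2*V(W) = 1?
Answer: -276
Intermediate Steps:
P = -552 (P = -572 + 20 = -552)
V(W) = ½ (V(W) = 1 - ½*1 = 1 - ½ = ½)
P*V(0) = -552*½ = -276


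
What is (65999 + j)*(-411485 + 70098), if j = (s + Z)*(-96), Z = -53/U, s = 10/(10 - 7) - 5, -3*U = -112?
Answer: -158426440929/7 ≈ -2.2632e+10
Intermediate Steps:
U = 112/3 (U = -⅓*(-112) = 112/3 ≈ 37.333)
s = -5/3 (s = 10/3 - 5 = -5/3 ≈ -1.6667)
Z = -159/112 (Z = -53/112/3 = -53*3/112 = -159/112 ≈ -1.4196)
j = 2074/7 (j = (-5/3 - 159/112)*(-96) = -1037/336*(-96) = 2074/7 ≈ 296.29)
(65999 + j)*(-411485 + 70098) = (65999 + 2074/7)*(-411485 + 70098) = (464067/7)*(-341387) = -158426440929/7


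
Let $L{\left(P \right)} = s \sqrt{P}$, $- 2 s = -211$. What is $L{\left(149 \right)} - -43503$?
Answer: $43503 + \frac{211 \sqrt{149}}{2} \approx 44791.0$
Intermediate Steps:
$s = \frac{211}{2}$ ($s = \left(- \frac{1}{2}\right) \left(-211\right) = \frac{211}{2} \approx 105.5$)
$L{\left(P \right)} = \frac{211 \sqrt{P}}{2}$
$L{\left(149 \right)} - -43503 = \frac{211 \sqrt{149}}{2} - -43503 = \frac{211 \sqrt{149}}{2} + 43503 = 43503 + \frac{211 \sqrt{149}}{2}$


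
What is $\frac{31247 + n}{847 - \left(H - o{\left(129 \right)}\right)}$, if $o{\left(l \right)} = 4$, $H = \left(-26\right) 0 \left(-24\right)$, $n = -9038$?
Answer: $\frac{22209}{851} \approx 26.098$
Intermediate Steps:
$H = 0$ ($H = 0 \left(-24\right) = 0$)
$\frac{31247 + n}{847 - \left(H - o{\left(129 \right)}\right)} = \frac{31247 - 9038}{847 + \left(4 - 0\right)} = \frac{22209}{847 + \left(4 + 0\right)} = \frac{22209}{847 + 4} = \frac{22209}{851}$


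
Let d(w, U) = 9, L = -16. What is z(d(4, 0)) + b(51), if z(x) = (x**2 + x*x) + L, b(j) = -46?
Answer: 100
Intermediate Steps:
z(x) = -16 + 2*x**2 (z(x) = (x**2 + x*x) - 16 = (x**2 + x**2) - 16 = 2*x**2 - 16 = -16 + 2*x**2)
z(d(4, 0)) + b(51) = (-16 + 2*9**2) - 46 = (-16 + 2*81) - 46 = (-16 + 162) - 46 = 146 - 46 = 100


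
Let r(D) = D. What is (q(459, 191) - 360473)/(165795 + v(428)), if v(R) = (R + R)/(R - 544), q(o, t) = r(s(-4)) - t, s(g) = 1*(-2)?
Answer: -10459314/4807841 ≈ -2.1755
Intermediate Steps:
s(g) = -2
q(o, t) = -2 - t
v(R) = 2*R/(-544 + R) (v(R) = (2*R)/(-544 + R) = 2*R/(-544 + R))
(q(459, 191) - 360473)/(165795 + v(428)) = ((-2 - 1*191) - 360473)/(165795 + 2*428/(-544 + 428)) = ((-2 - 191) - 360473)/(165795 + 2*428/(-116)) = (-193 - 360473)/(165795 + 2*428*(-1/116)) = -360666/(165795 - 214/29) = -360666/4807841/29 = -360666*29/4807841 = -10459314/4807841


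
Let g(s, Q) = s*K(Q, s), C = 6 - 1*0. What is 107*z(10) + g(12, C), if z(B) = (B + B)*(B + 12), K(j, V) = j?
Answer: 47152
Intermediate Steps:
z(B) = 2*B*(12 + B) (z(B) = (2*B)*(12 + B) = 2*B*(12 + B))
C = 6 (C = 6 + 0 = 6)
g(s, Q) = Q*s (g(s, Q) = s*Q = Q*s)
107*z(10) + g(12, C) = 107*(2*10*(12 + 10)) + 6*12 = 107*(2*10*22) + 72 = 107*440 + 72 = 47080 + 72 = 47152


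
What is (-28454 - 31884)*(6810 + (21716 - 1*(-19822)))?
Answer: -2917221624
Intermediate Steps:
(-28454 - 31884)*(6810 + (21716 - 1*(-19822))) = -60338*(6810 + (21716 + 19822)) = -60338*(6810 + 41538) = -60338*48348 = -2917221624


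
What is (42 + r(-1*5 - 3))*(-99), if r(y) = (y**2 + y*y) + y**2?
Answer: -23166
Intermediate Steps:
r(y) = 3*y**2 (r(y) = (y**2 + y**2) + y**2 = 2*y**2 + y**2 = 3*y**2)
(42 + r(-1*5 - 3))*(-99) = (42 + 3*(-1*5 - 3)**2)*(-99) = (42 + 3*(-5 - 3)**2)*(-99) = (42 + 3*(-8)**2)*(-99) = (42 + 3*64)*(-99) = (42 + 192)*(-99) = 234*(-99) = -23166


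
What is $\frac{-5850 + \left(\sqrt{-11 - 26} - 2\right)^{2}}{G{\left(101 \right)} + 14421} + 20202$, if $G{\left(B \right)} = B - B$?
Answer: $\frac{97109053}{4807} - \frac{4 i \sqrt{37}}{14421} \approx 20202.0 - 0.0016872 i$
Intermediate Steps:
$G{\left(B \right)} = 0$
$\frac{-5850 + \left(\sqrt{-11 - 26} - 2\right)^{2}}{G{\left(101 \right)} + 14421} + 20202 = \frac{-5850 + \left(\sqrt{-11 - 26} - 2\right)^{2}}{0 + 14421} + 20202 = \frac{-5850 + \left(\sqrt{-37} - 2\right)^{2}}{14421} + 20202 = \left(-5850 + \left(i \sqrt{37} - 2\right)^{2}\right) \frac{1}{14421} + 20202 = \left(-5850 + \left(-2 + i \sqrt{37}\right)^{2}\right) \frac{1}{14421} + 20202 = \left(- \frac{1950}{4807} + \frac{\left(-2 + i \sqrt{37}\right)^{2}}{14421}\right) + 20202 = \frac{97109064}{4807} + \frac{\left(-2 + i \sqrt{37}\right)^{2}}{14421}$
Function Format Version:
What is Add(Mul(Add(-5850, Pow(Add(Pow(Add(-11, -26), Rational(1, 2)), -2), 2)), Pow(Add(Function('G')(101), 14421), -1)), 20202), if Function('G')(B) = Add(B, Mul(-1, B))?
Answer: Add(Rational(97109053, 4807), Mul(Rational(-4, 14421), I, Pow(37, Rational(1, 2)))) ≈ Add(20202., Mul(-0.0016872, I))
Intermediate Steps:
Function('G')(B) = 0
Add(Mul(Add(-5850, Pow(Add(Pow(Add(-11, -26), Rational(1, 2)), -2), 2)), Pow(Add(Function('G')(101), 14421), -1)), 20202) = Add(Mul(Add(-5850, Pow(Add(Pow(Add(-11, -26), Rational(1, 2)), -2), 2)), Pow(Add(0, 14421), -1)), 20202) = Add(Mul(Add(-5850, Pow(Add(Pow(-37, Rational(1, 2)), -2), 2)), Pow(14421, -1)), 20202) = Add(Mul(Add(-5850, Pow(Add(Mul(I, Pow(37, Rational(1, 2))), -2), 2)), Rational(1, 14421)), 20202) = Add(Mul(Add(-5850, Pow(Add(-2, Mul(I, Pow(37, Rational(1, 2)))), 2)), Rational(1, 14421)), 20202) = Add(Add(Rational(-1950, 4807), Mul(Rational(1, 14421), Pow(Add(-2, Mul(I, Pow(37, Rational(1, 2)))), 2))), 20202) = Add(Rational(97109064, 4807), Mul(Rational(1, 14421), Pow(Add(-2, Mul(I, Pow(37, Rational(1, 2)))), 2)))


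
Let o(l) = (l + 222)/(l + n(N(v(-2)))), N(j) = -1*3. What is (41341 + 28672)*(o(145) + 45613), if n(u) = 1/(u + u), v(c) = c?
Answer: 2775308248687/869 ≈ 3.1937e+9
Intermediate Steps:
N(j) = -3
n(u) = 1/(2*u)
o(l) = (222 + l)/(-1/6 + l) (o(l) = (l + 222)/(l + (1/2)/(-3)) = (222 + l)/(l + (1/2)*(-1/3)) = (222 + l)/(l - 1/6) = (222 + l)/(-1/6 + l))
(41341 + 28672)*(o(145) + 45613) = (41341 + 28672)*(6*(222 + 145)/(-1 + 6*145) + 45613) = 70013*(6*367/(-1 + 870) + 45613) = 70013*(6*367/869 + 45613) = 70013*(6*(1/869)*367 + 45613) = 70013*(2202/869 + 45613) = 70013*(39639899/869) = 2775308248687/869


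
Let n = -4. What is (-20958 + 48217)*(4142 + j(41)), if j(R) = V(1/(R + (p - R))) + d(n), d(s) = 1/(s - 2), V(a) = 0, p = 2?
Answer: 677413409/6 ≈ 1.1290e+8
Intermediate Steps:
d(s) = 1/(-2 + s)
j(R) = -1/6 (j(R) = 0 + 1/(-2 - 4) = 0 + 1/(-6) = 0 - 1/6 = -1/6)
(-20958 + 48217)*(4142 + j(41)) = (-20958 + 48217)*(4142 - 1/6) = 27259*(24851/6) = 677413409/6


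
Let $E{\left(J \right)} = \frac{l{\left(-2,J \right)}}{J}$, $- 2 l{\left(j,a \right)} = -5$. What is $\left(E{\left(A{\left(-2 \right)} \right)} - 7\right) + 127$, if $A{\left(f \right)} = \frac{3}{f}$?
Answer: $\frac{355}{3} \approx 118.33$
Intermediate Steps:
$l{\left(j,a \right)} = \frac{5}{2}$ ($l{\left(j,a \right)} = \left(- \frac{1}{2}\right) \left(-5\right) = \frac{5}{2}$)
$E{\left(J \right)} = \frac{5}{2 J}$
$\left(E{\left(A{\left(-2 \right)} \right)} - 7\right) + 127 = \left(\frac{5}{2 \frac{3}{-2}} - 7\right) + 127 = \left(\frac{5}{2 \cdot 3 \left(- \frac{1}{2}\right)} - 7\right) + 127 = \left(\frac{5}{2 \left(- \frac{3}{2}\right)} - 7\right) + 127 = \left(\frac{5}{2} \left(- \frac{2}{3}\right) - 7\right) + 127 = \left(- \frac{5}{3} - 7\right) + 127 = - \frac{26}{3} + 127 = \frac{355}{3}$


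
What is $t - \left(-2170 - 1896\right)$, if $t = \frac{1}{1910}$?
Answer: $\frac{7766061}{1910} \approx 4066.0$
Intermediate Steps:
$t = \frac{1}{1910} \approx 0.00052356$
$t - \left(-2170 - 1896\right) = \frac{1}{1910} - \left(-2170 - 1896\right) = \frac{1}{1910} - -4066 = \frac{1}{1910} + 4066 = \frac{7766061}{1910}$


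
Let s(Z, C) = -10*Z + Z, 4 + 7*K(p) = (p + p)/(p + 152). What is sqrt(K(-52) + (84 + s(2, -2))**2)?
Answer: 3*sqrt(12098)/5 ≈ 65.995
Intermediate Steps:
K(p) = -4/7 + 2*p/(7*(152 + p)) (K(p) = -4/7 + ((p + p)/(p + 152))/7 = -4/7 + ((2*p)/(152 + p))/7 = -4/7 + (2*p/(152 + p))/7 = -4/7 + 2*p/(7*(152 + p)))
s(Z, C) = -9*Z
sqrt(K(-52) + (84 + s(2, -2))**2) = sqrt(2*(-304 - 1*(-52))/(7*(152 - 52)) + (84 - 9*2)**2) = sqrt((2/7)*(-304 + 52)/100 + (84 - 18)**2) = sqrt((2/7)*(1/100)*(-252) + 66**2) = sqrt(-18/25 + 4356) = sqrt(108882/25) = 3*sqrt(12098)/5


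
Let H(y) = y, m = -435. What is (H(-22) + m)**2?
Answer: 208849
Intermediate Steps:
(H(-22) + m)**2 = (-22 - 435)**2 = (-457)**2 = 208849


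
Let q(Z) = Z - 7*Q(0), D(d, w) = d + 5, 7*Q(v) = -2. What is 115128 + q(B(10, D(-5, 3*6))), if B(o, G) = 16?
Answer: 115146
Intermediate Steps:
Q(v) = -2/7 (Q(v) = (⅐)*(-2) = -2/7)
D(d, w) = 5 + d
q(Z) = 2 + Z (q(Z) = Z - 7*(-2/7) = Z + 2 = 2 + Z)
115128 + q(B(10, D(-5, 3*6))) = 115128 + (2 + 16) = 115128 + 18 = 115146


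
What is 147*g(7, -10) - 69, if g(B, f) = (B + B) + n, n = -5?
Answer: 1254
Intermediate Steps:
g(B, f) = -5 + 2*B (g(B, f) = (B + B) - 5 = 2*B - 5 = -5 + 2*B)
147*g(7, -10) - 69 = 147*(-5 + 2*7) - 69 = 147*(-5 + 14) - 69 = 147*9 - 69 = 1323 - 69 = 1254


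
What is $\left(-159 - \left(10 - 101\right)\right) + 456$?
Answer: $388$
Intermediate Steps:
$\left(-159 - \left(10 - 101\right)\right) + 456 = \left(-159 - -91\right) + 456 = \left(-159 + 91\right) + 456 = -68 + 456 = 388$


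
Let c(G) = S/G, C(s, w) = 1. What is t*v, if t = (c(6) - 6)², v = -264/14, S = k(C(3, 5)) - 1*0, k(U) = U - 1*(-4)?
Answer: -10571/21 ≈ -503.38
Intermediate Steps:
k(U) = 4 + U (k(U) = U + 4 = 4 + U)
S = 5 (S = (4 + 1) - 1*0 = 5 + 0 = 5)
c(G) = 5/G
v = -132/7 (v = -264*1/14 = -132/7 ≈ -18.857)
t = 961/36 (t = (5/6 - 6)² = (5*(⅙) - 6)² = (⅚ - 6)² = (-31/6)² = 961/36 ≈ 26.694)
t*v = (961/36)*(-132/7) = -10571/21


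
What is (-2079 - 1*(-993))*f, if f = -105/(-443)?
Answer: -114030/443 ≈ -257.40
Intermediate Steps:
f = 105/443 (f = -105*(-1/443) = 105/443 ≈ 0.23702)
(-2079 - 1*(-993))*f = (-2079 - 1*(-993))*(105/443) = (-2079 + 993)*(105/443) = -1086*105/443 = -114030/443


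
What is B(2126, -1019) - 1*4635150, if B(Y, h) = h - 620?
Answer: -4636789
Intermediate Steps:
B(Y, h) = -620 + h
B(2126, -1019) - 1*4635150 = (-620 - 1019) - 1*4635150 = -1639 - 4635150 = -4636789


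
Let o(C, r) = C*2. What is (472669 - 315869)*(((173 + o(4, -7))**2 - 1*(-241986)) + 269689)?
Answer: 85367564800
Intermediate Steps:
o(C, r) = 2*C
(472669 - 315869)*(((173 + o(4, -7))**2 - 1*(-241986)) + 269689) = (472669 - 315869)*(((173 + 2*4)**2 - 1*(-241986)) + 269689) = 156800*(((173 + 8)**2 + 241986) + 269689) = 156800*((181**2 + 241986) + 269689) = 156800*((32761 + 241986) + 269689) = 156800*(274747 + 269689) = 156800*544436 = 85367564800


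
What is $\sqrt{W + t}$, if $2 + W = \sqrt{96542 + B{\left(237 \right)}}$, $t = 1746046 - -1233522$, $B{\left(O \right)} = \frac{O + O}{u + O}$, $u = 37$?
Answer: $\frac{\sqrt{55923474254 + 137 \sqrt{1812029267}}}{137} \approx 1726.2$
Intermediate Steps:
$B{\left(O \right)} = \frac{2 O}{37 + O}$ ($B{\left(O \right)} = \frac{O + O}{37 + O} = \frac{2 O}{37 + O}$)
$t = 2979568$ ($t = 1746046 + 1233522 = 2979568$)
$W = -2 + \frac{\sqrt{1812029267}}{137}$ ($W = -2 + \sqrt{96542 + 2 \cdot 237 \frac{1}{37 + 237}} = -2 + \sqrt{96542 + 2 \cdot 237 \cdot \frac{1}{274}} = -2 + \sqrt{96542 + \frac{237}{137}} = -2 + \sqrt{\frac{13226491}{137}} = -2 + \frac{\sqrt{1812029267}}{137} \approx 308.71$)
$\sqrt{W + t} = \sqrt{\left(-2 + \frac{\sqrt{1812029267}}{137}\right) + 2979568} = \sqrt{2979566 + \frac{\sqrt{1812029267}}{137}}$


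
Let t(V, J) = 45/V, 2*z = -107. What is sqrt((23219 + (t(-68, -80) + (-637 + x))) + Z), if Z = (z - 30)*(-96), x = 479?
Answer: 3*sqrt(3991583)/34 ≈ 176.28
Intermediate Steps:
z = -107/2 (z = (1/2)*(-107) = -107/2 ≈ -53.500)
Z = 8016 (Z = (-107/2 - 30)*(-96) = -167/2*(-96) = 8016)
sqrt((23219 + (t(-68, -80) + (-637 + x))) + Z) = sqrt((23219 + (45/(-68) + (-637 + 479))) + 8016) = sqrt((23219 + (45*(-1/68) - 158)) + 8016) = sqrt((23219 + (-45/68 - 158)) + 8016) = sqrt((23219 - 10789/68) + 8016) = sqrt(1568103/68 + 8016) = sqrt(2113191/68) = 3*sqrt(3991583)/34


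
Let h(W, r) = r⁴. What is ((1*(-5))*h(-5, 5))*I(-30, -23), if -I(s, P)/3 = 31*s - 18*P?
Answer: -4837500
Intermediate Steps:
I(s, P) = -93*s + 54*P (I(s, P) = -3*(31*s - 18*P) = -3*(-18*P + 31*s) = -93*s + 54*P)
((1*(-5))*h(-5, 5))*I(-30, -23) = ((1*(-5))*5⁴)*(-93*(-30) + 54*(-23)) = (-5*625)*(2790 - 1242) = -3125*1548 = -4837500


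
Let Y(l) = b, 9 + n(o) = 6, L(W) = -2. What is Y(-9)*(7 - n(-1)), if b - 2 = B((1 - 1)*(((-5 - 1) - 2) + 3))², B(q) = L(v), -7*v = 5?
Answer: 60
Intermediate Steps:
v = -5/7 (v = -⅐*5 = -5/7 ≈ -0.71429)
n(o) = -3 (n(o) = -9 + 6 = -3)
B(q) = -2
b = 6 (b = 2 + (-2)² = 2 + 4 = 6)
Y(l) = 6
Y(-9)*(7 - n(-1)) = 6*(7 - 1*(-3)) = 6*(7 + 3) = 6*10 = 60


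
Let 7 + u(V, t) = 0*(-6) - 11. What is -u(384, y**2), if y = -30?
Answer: 18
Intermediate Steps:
u(V, t) = -18 (u(V, t) = -7 + (0*(-6) - 11) = -7 + (0 - 11) = -7 - 11 = -18)
-u(384, y**2) = -1*(-18) = 18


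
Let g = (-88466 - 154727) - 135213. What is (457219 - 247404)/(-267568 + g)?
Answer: -209815/645974 ≈ -0.32480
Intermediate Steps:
g = -378406 (g = -243193 - 135213 = -378406)
(457219 - 247404)/(-267568 + g) = (457219 - 247404)/(-267568 - 378406) = 209815/(-645974) = 209815*(-1/645974) = -209815/645974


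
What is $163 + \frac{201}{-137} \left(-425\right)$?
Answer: $\frac{107756}{137} \approx 786.54$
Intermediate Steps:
$163 + \frac{201}{-137} \left(-425\right) = 163 + 201 \left(- \frac{1}{137}\right) \left(-425\right) = 163 - - \frac{85425}{137} = 163 + \frac{85425}{137} = \frac{107756}{137}$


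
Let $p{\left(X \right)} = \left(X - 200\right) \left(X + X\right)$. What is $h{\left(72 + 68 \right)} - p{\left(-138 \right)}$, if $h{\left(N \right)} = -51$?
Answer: $-93339$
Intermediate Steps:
$p{\left(X \right)} = 2 X \left(-200 + X\right)$ ($p{\left(X \right)} = \left(-200 + X\right) 2 X = 2 X \left(-200 + X\right)$)
$h{\left(72 + 68 \right)} - p{\left(-138 \right)} = -51 - 2 \left(-138\right) \left(-200 - 138\right) = -51 - 2 \left(-138\right) \left(-338\right) = -51 - 93288 = -93339$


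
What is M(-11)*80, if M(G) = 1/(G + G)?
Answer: -40/11 ≈ -3.6364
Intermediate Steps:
M(G) = 1/(2*G)
M(-11)*80 = ((½)/(-11))*80 = ((½)*(-1/11))*80 = -1/22*80 = -40/11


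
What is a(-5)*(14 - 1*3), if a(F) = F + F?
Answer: -110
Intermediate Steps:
a(F) = 2*F
a(-5)*(14 - 1*3) = (2*(-5))*(14 - 1*3) = -10*(14 - 3) = -10*11 = -110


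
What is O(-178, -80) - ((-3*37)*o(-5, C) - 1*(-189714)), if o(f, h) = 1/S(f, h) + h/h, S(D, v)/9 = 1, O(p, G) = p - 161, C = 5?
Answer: -569789/3 ≈ -1.8993e+5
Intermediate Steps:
O(p, G) = -161 + p
S(D, v) = 9 (S(D, v) = 9*1 = 9)
o(f, h) = 10/9 (o(f, h) = 1/9 + h/h = 1*(1/9) + 1 = 1/9 + 1 = 10/9)
O(-178, -80) - ((-3*37)*o(-5, C) - 1*(-189714)) = (-161 - 178) - (-3*37*(10/9) - 1*(-189714)) = -339 - (-111*10/9 + 189714) = -339 - (-370/3 + 189714) = -339 - 1*568772/3 = -339 - 568772/3 = -569789/3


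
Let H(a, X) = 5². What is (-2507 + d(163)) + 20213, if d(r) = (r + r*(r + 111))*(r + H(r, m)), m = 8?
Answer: 8444806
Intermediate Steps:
H(a, X) = 25
d(r) = (25 + r)*(r + r*(111 + r)) (d(r) = (r + r*(r + 111))*(r + 25) = (r + r*(111 + r))*(25 + r) = (25 + r)*(r + r*(111 + r)))
(-2507 + d(163)) + 20213 = (-2507 + 163*(2800 + 163² + 137*163)) + 20213 = (-2507 + 163*(2800 + 26569 + 22331)) + 20213 = (-2507 + 163*51700) + 20213 = (-2507 + 8427100) + 20213 = 8424593 + 20213 = 8444806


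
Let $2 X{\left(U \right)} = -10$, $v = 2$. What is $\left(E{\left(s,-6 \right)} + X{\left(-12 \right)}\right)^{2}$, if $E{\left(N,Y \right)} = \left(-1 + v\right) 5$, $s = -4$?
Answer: $0$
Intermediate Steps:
$X{\left(U \right)} = -5$ ($X{\left(U \right)} = \frac{1}{2} \left(-10\right) = -5$)
$E{\left(N,Y \right)} = 5$ ($E{\left(N,Y \right)} = \left(-1 + 2\right) 5 = 1 \cdot 5 = 5$)
$\left(E{\left(s,-6 \right)} + X{\left(-12 \right)}\right)^{2} = \left(5 - 5\right)^{2} = 0^{2} = 0$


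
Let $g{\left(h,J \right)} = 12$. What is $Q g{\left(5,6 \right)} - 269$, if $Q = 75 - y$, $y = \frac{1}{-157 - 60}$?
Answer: $\frac{136939}{217} \approx 631.06$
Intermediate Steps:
$y = - \frac{1}{217}$ ($y = \frac{1}{-217} = - \frac{1}{217} \approx -0.0046083$)
$Q = \frac{16276}{217}$ ($Q = 75 - - \frac{1}{217} = 75 + \frac{1}{217} = \frac{16276}{217} \approx 75.005$)
$Q g{\left(5,6 \right)} - 269 = \frac{16276}{217} \cdot 12 - 269 = \frac{195312}{217} - 269 = \frac{136939}{217}$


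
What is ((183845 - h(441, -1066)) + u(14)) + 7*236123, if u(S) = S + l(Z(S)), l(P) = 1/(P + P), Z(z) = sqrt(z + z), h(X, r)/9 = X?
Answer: 1832751 + sqrt(7)/28 ≈ 1.8328e+6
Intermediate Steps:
h(X, r) = 9*X
Z(z) = sqrt(2)*sqrt(z) (Z(z) = sqrt(2*z) = sqrt(2)*sqrt(z))
l(P) = 1/(2*P)
u(S) = S + sqrt(2)/(4*sqrt(S)) (u(S) = S + 1/(2*((sqrt(2)*sqrt(S)))) = S + (sqrt(2)/(2*sqrt(S)))/2 = S + sqrt(2)/(4*sqrt(S)))
((183845 - h(441, -1066)) + u(14)) + 7*236123 = ((183845 - 9*441) + (14 + sqrt(2)/(4*sqrt(14)))) + 7*236123 = ((183845 - 1*3969) + (14 + sqrt(2)*(sqrt(14)/14)/4)) + 1652861 = ((183845 - 3969) + (14 + sqrt(7)/28)) + 1652861 = (179876 + (14 + sqrt(7)/28)) + 1652861 = (179890 + sqrt(7)/28) + 1652861 = 1832751 + sqrt(7)/28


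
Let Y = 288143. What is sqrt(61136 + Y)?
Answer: sqrt(349279) ≈ 591.00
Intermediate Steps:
sqrt(61136 + Y) = sqrt(61136 + 288143) = sqrt(349279)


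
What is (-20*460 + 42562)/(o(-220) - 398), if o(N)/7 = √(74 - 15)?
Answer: -13278076/155513 - 233534*√59/155513 ≈ -96.917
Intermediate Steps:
o(N) = 7*√59 (o(N) = 7*√(74 - 15) = 7*√59)
(-20*460 + 42562)/(o(-220) - 398) = (-20*460 + 42562)/(7*√59 - 398) = (-9200 + 42562)/(-398 + 7*√59) = 33362/(-398 + 7*√59)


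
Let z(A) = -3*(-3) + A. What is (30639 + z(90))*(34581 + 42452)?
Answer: 2367840354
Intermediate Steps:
z(A) = 9 + A
(30639 + z(90))*(34581 + 42452) = (30639 + (9 + 90))*(34581 + 42452) = (30639 + 99)*77033 = 30738*77033 = 2367840354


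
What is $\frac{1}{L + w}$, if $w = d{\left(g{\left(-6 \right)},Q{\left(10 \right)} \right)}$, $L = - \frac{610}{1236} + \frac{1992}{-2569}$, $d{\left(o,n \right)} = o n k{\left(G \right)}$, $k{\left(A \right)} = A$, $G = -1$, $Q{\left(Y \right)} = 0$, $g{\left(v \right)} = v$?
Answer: $- \frac{1587642}{2014601} \approx -0.78807$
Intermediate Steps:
$d{\left(o,n \right)} = - n o$ ($d{\left(o,n \right)} = o n \left(-1\right) = n o \left(-1\right) = - n o$)
$L = - \frac{2014601}{1587642}$ ($L = \left(-610\right) \frac{1}{1236} + 1992 \left(- \frac{1}{2569}\right) = - \frac{305}{618} - \frac{1992}{2569} = - \frac{2014601}{1587642} \approx -1.2689$)
$w = 0$ ($w = \left(-1\right) 0 \left(-6\right) = 0$)
$\frac{1}{L + w} = \frac{1}{- \frac{2014601}{1587642} + 0} = \frac{1}{- \frac{2014601}{1587642}} = - \frac{1587642}{2014601}$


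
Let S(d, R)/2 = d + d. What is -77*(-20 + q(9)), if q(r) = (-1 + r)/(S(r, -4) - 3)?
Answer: 4564/3 ≈ 1521.3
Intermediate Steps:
S(d, R) = 4*d (S(d, R) = 2*(d + d) = 2*(2*d) = 4*d)
q(r) = (-1 + r)/(-3 + 4*r) (q(r) = (-1 + r)/(4*r - 3) = (-1 + r)/(-3 + 4*r))
-77*(-20 + q(9)) = -77*(-20 + (-1 + 9)/(-3 + 4*9)) = -77*(-20 + 8/(-3 + 36)) = -77*(-20 + 8/33) = -77*(-652/33) = 4564/3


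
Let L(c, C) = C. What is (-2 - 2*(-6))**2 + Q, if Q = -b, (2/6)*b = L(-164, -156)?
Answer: 568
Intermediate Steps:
b = -468 (b = 3*(-156) = -468)
Q = 468 (Q = -1*(-468) = 468)
(-2 - 2*(-6))**2 + Q = (-2 - 2*(-6))**2 + 468 = (-2 + 12)**2 + 468 = 10**2 + 468 = 100 + 468 = 568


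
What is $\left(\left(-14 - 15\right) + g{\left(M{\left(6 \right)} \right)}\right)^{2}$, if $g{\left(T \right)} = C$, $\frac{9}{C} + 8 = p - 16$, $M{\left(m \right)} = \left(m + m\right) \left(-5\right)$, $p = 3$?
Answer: $\frac{42436}{49} \approx 866.04$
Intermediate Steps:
$M{\left(m \right)} = - 10 m$ ($M{\left(m \right)} = 2 m \left(-5\right) = - 10 m$)
$C = - \frac{3}{7}$ ($C = \frac{9}{-8 + \left(3 - 16\right)} = \frac{9}{-8 - 13} = \frac{9}{-21} = 9 \left(- \frac{1}{21}\right) = - \frac{3}{7} \approx -0.42857$)
$g{\left(T \right)} = - \frac{3}{7}$
$\left(\left(-14 - 15\right) + g{\left(M{\left(6 \right)} \right)}\right)^{2} = \left(\left(-14 - 15\right) - \frac{3}{7}\right)^{2} = \left(-29 - \frac{3}{7}\right)^{2} = \left(- \frac{206}{7}\right)^{2} = \frac{42436}{49}$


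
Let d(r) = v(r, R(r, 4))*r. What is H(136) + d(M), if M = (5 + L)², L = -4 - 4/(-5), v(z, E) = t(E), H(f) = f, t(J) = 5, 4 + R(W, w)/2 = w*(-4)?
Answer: 761/5 ≈ 152.20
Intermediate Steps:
R(W, w) = -8 - 8*w (R(W, w) = -8 + 2*(w*(-4)) = -8 + 2*(-4*w) = -8 - 8*w)
v(z, E) = 5
L = -16/5 (L = -4 - 4*(-⅕) = -4 + ⅘ = -16/5 ≈ -3.2000)
M = 81/25 (M = (5 - 16/5)² = (9/5)² = 81/25 ≈ 3.2400)
d(r) = 5*r
H(136) + d(M) = 136 + 5*(81/25) = 136 + 81/5 = 761/5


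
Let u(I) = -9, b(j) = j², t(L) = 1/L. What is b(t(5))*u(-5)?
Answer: -9/25 ≈ -0.36000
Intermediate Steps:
b(t(5))*u(-5) = (1/5)²*(-9) = (⅕)²*(-9) = (1/25)*(-9) = -9/25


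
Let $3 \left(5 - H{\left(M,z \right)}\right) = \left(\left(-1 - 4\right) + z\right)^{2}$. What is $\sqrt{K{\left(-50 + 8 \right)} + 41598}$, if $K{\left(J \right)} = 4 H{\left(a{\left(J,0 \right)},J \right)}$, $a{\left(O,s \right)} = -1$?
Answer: $\frac{\sqrt{348054}}{3} \approx 196.65$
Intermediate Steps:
$H{\left(M,z \right)} = 5 - \frac{\left(-5 + z\right)^{2}}{3}$ ($H{\left(M,z \right)} = 5 - \frac{\left(\left(-1 - 4\right) + z\right)^{2}}{3} = 5 - \frac{\left(-5 + z\right)^{2}}{3}$)
$K{\left(J \right)} = 20 - \frac{4 \left(-5 + J\right)^{2}}{3}$ ($K{\left(J \right)} = 4 \left(5 - \frac{\left(-5 + J\right)^{2}}{3}\right) = 20 - \frac{4 \left(-5 + J\right)^{2}}{3}$)
$\sqrt{K{\left(-50 + 8 \right)} + 41598} = \sqrt{\left(20 - \frac{4 \left(-5 + \left(-50 + 8\right)\right)^{2}}{3}\right) + 41598} = \sqrt{\left(20 - \frac{4 \left(-5 - 42\right)^{2}}{3}\right) + 41598} = \sqrt{\left(20 - \frac{4 \left(-47\right)^{2}}{3}\right) + 41598} = \sqrt{\left(20 - \frac{8836}{3}\right) + 41598} = \sqrt{- \frac{8776}{3} + 41598} = \sqrt{\frac{116018}{3}} = \frac{\sqrt{348054}}{3}$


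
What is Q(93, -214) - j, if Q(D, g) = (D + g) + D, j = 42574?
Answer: -42602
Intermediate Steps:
Q(D, g) = g + 2*D
Q(93, -214) - j = (-214 + 2*93) - 1*42574 = (-214 + 186) - 42574 = -28 - 42574 = -42602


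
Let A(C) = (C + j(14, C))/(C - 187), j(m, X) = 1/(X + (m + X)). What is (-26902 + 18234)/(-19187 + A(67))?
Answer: 153943680/340771037 ≈ 0.45175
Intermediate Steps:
j(m, X) = 1/(m + 2*X) (j(m, X) = 1/(X + (X + m)) = 1/(m + 2*X))
A(C) = (C + 1/(14 + 2*C))/(-187 + C) (A(C) = (C + 1/(14 + 2*C))/(C - 187) = (C + 1/(14 + 2*C))/(-187 + C))
(-26902 + 18234)/(-19187 + A(67)) = (-26902 + 18234)/(-19187 + (½ + 67*(7 + 67))/((-187 + 67)*(7 + 67))) = -8668/(-19187 + (½ + 67*74)/(-120*74)) = -8668/(-19187 - 1/120*1/74*(½ + 4958)) = -8668/(-19187 - 1/120*1/74*9917/2) = -8668/(-19187 - 9917/17760) = -8668/(-340771037/17760) = -8668*(-17760/340771037) = 153943680/340771037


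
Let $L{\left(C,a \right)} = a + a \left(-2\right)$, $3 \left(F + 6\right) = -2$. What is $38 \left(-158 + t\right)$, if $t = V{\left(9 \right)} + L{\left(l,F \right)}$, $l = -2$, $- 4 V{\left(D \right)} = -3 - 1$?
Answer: $- \frac{17138}{3} \approx -5712.7$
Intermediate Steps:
$F = - \frac{20}{3}$ ($F = -6 + \frac{1}{3} \left(-2\right) = -6 - \frac{2}{3} = - \frac{20}{3} \approx -6.6667$)
$V{\left(D \right)} = 1$ ($V{\left(D \right)} = - \frac{-3 - 1}{4} = \left(- \frac{1}{4}\right) \left(-4\right) = 1$)
$L{\left(C,a \right)} = - a$ ($L{\left(C,a \right)} = a - 2 a = - a$)
$t = \frac{23}{3}$ ($t = 1 - - \frac{20}{3} = 1 + \frac{20}{3} = \frac{23}{3} \approx 7.6667$)
$38 \left(-158 + t\right) = 38 \left(-158 + \frac{23}{3}\right) = 38 \left(- \frac{451}{3}\right) = - \frac{17138}{3}$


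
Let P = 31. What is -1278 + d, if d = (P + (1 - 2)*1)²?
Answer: -378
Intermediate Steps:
d = 900 (d = (31 + (1 - 2)*1)² = (31 - 1*1)² = (31 - 1)² = 30² = 900)
-1278 + d = -1278 + 900 = -378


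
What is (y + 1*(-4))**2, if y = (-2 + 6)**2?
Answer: 144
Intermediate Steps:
y = 16 (y = 4**2 = 16)
(y + 1*(-4))**2 = (16 + 1*(-4))**2 = (16 - 4)**2 = 12**2 = 144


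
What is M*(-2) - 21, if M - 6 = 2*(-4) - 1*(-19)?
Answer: -55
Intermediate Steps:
M = 17 (M = 6 + (2*(-4) - 1*(-19)) = 6 + (-8 + 19) = 6 + 11 = 17)
M*(-2) - 21 = 17*(-2) - 21 = -34 - 21 = -55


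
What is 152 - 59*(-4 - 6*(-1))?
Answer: 34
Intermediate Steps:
152 - 59*(-4 - 6*(-1)) = 152 - 59*(-4 + 6) = 152 - 59*2 = 152 - 118 = 34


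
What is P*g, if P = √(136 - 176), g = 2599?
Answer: 5198*I*√10 ≈ 16438.0*I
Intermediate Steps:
P = 2*I*√10 (P = √(-40) = 2*I*√10 ≈ 6.3246*I)
P*g = (2*I*√10)*2599 = 5198*I*√10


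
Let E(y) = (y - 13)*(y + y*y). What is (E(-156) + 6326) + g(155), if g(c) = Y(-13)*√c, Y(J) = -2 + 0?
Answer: -4080094 - 2*√155 ≈ -4.0801e+6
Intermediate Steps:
Y(J) = -2
g(c) = -2*√c
E(y) = (-13 + y)*(y + y²)
(E(-156) + 6326) + g(155) = (-156*(-13 + (-156)² - 12*(-156)) + 6326) - 2*√155 = (-156*(-13 + 24336 + 1872) + 6326) - 2*√155 = (-156*26195 + 6326) - 2*√155 = (-4086420 + 6326) - 2*√155 = -4080094 - 2*√155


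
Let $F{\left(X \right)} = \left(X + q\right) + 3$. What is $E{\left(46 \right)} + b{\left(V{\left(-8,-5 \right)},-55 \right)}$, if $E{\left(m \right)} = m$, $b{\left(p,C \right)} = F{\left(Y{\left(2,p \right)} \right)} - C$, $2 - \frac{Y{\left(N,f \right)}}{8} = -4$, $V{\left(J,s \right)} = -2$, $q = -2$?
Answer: $150$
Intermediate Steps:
$Y{\left(N,f \right)} = 48$ ($Y{\left(N,f \right)} = 16 - -32 = 16 + 32 = 48$)
$F{\left(X \right)} = 1 + X$ ($F{\left(X \right)} = \left(X - 2\right) + 3 = \left(-2 + X\right) + 3 = 1 + X$)
$b{\left(p,C \right)} = 49 - C$ ($b{\left(p,C \right)} = \left(1 + 48\right) - C = 49 - C$)
$E{\left(46 \right)} + b{\left(V{\left(-8,-5 \right)},-55 \right)} = 46 + \left(49 - -55\right) = 46 + \left(49 + 55\right) = 46 + 104 = 150$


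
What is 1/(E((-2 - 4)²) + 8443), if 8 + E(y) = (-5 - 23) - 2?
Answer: 1/8405 ≈ 0.00011898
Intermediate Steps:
E(y) = -38 (E(y) = -8 + ((-5 - 23) - 2) = -8 + (-28 - 2) = -8 - 30 = -38)
1/(E((-2 - 4)²) + 8443) = 1/(-38 + 8443) = 1/8405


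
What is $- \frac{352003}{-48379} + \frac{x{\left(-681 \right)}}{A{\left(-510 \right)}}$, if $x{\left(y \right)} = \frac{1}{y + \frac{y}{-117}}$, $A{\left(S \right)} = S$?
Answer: $\frac{1575720938247}{216565690760} \approx 7.2759$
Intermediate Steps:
$x{\left(y \right)} = \frac{117}{116 y}$ ($x{\left(y \right)} = \frac{1}{y + y \left(- \frac{1}{117}\right)} = \frac{1}{y - \frac{y}{117}} = \frac{1}{\frac{116}{117} y} = \frac{117}{116 y}$)
$- \frac{352003}{-48379} + \frac{x{\left(-681 \right)}}{A{\left(-510 \right)}} = - \frac{352003}{-48379} + \frac{\frac{117}{116} \frac{1}{-681}}{-510} = \left(-352003\right) \left(- \frac{1}{48379}\right) + \frac{117}{116} \left(- \frac{1}{681}\right) \left(- \frac{1}{510}\right) = \frac{352003}{48379} - - \frac{13}{4476440} = \frac{352003}{48379} + \frac{13}{4476440} = \frac{1575720938247}{216565690760}$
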